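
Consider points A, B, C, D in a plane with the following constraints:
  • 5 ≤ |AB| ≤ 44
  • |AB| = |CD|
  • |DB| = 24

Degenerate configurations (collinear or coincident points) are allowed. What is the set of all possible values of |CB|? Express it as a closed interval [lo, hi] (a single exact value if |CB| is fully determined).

|AB| ∈ [5, 44]
|BD| ∈ {24}
|CD| ∈ [5, 44]
|AD| ∈ [0, 68]
|BC| ∈ [0, 68]
|AC| ∈ [0, 112]

|CB| ∈ [0, 68]  (≈ [0.0000, 68.0000])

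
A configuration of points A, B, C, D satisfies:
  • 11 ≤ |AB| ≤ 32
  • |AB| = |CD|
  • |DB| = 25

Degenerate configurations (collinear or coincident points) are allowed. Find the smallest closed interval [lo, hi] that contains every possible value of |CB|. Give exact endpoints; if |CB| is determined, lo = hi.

|CB| ∈ [0, 57]  (≈ [0.0000, 57.0000])

|AB| ∈ [11, 32]
|BD| ∈ {25}
|CD| ∈ [11, 32]
|AD| ∈ [0, 57]
|BC| ∈ [0, 57]
|AC| ∈ [0, 89]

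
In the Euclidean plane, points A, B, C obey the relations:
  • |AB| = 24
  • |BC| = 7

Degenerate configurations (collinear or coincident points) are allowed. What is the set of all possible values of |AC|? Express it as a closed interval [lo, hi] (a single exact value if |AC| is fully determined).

|AC| ∈ [17, 31]  (≈ [17.0000, 31.0000])

|AB| ∈ {24}
|BC| ∈ {7}
|AC| ∈ [17, 31]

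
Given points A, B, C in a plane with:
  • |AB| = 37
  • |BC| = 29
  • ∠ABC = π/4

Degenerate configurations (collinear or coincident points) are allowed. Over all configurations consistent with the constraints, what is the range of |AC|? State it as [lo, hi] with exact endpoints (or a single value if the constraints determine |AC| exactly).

|AC| = √(2210 - 1073·√(2))  (≈ 26.3163)

|AB| ∈ {37}
|BC| ∈ {29}
|AC| ∈ {√(2210 - 1073·√(2))}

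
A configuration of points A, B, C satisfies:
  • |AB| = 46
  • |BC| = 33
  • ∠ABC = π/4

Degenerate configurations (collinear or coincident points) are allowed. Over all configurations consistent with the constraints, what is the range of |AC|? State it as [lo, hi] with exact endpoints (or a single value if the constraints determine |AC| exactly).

|AB| ∈ {46}
|BC| ∈ {33}
|AC| ∈ {√(3205 - 1518·√(2))}

|AC| = √(3205 - 1518·√(2))  (≈ 32.5304)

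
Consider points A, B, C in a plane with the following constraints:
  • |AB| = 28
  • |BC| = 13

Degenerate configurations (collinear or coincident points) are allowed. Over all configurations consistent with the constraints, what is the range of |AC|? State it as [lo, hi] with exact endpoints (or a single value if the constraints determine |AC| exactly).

|AB| ∈ {28}
|BC| ∈ {13}
|AC| ∈ [15, 41]

|AC| ∈ [15, 41]  (≈ [15.0000, 41.0000])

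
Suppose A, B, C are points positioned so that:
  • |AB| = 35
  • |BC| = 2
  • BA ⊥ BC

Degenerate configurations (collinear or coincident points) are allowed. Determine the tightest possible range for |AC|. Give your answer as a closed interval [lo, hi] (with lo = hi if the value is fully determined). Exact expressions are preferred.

|AB| ∈ {35}
|BC| ∈ {2}
|AC| ∈ {√(1229)}

|AC| = √(1229)  (≈ 35.0571)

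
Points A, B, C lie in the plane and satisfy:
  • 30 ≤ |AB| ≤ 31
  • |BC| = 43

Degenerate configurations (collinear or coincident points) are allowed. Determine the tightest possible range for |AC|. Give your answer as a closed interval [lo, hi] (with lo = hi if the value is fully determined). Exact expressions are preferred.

|AB| ∈ [30, 31]
|BC| ∈ {43}
|AC| ∈ [12, 74]

|AC| ∈ [12, 74]  (≈ [12.0000, 74.0000])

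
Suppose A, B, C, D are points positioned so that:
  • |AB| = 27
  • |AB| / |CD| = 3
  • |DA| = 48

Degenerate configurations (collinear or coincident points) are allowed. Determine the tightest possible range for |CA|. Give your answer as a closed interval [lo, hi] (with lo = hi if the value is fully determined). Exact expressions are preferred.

|CA| ∈ [39, 57]  (≈ [39.0000, 57.0000])

|AB| ∈ {27}
|AD| ∈ {48}
|CD| ∈ {9}
|BD| ∈ [21, 75]
|AC| ∈ [39, 57]
|BC| ∈ [12, 84]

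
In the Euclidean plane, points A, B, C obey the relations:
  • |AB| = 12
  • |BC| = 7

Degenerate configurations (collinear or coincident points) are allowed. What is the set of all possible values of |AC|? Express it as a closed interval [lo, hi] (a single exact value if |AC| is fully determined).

|AC| ∈ [5, 19]  (≈ [5.0000, 19.0000])

|AB| ∈ {12}
|BC| ∈ {7}
|AC| ∈ [5, 19]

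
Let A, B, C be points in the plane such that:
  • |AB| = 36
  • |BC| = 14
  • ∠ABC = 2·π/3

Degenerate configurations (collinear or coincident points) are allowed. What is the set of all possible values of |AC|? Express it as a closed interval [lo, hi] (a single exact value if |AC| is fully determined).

|AC| = 2·√(499)  (≈ 44.6766)

|AB| ∈ {36}
|BC| ∈ {14}
|AC| ∈ {2·√(499)}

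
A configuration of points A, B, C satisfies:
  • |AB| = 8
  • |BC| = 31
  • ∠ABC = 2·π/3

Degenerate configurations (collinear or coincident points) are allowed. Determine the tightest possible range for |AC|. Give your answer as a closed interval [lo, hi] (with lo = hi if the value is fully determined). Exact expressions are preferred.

|AB| ∈ {8}
|BC| ∈ {31}
|AC| ∈ {√(1273)}

|AC| = √(1273)  (≈ 35.6791)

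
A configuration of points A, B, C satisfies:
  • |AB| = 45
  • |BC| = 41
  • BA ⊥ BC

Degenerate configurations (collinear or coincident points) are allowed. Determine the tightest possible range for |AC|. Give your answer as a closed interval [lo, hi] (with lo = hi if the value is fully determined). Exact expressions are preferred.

|AC| = √(3706)  (≈ 60.8769)

|AB| ∈ {45}
|BC| ∈ {41}
|AC| ∈ {√(3706)}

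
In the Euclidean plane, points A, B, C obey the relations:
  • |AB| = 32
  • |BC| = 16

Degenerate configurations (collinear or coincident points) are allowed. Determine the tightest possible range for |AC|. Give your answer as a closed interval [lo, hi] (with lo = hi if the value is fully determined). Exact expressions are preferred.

|AB| ∈ {32}
|BC| ∈ {16}
|AC| ∈ [16, 48]

|AC| ∈ [16, 48]  (≈ [16.0000, 48.0000])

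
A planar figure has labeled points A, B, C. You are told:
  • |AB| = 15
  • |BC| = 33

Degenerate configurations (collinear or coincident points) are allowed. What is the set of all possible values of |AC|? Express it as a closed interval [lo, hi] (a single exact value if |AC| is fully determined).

|AB| ∈ {15}
|BC| ∈ {33}
|AC| ∈ [18, 48]

|AC| ∈ [18, 48]  (≈ [18.0000, 48.0000])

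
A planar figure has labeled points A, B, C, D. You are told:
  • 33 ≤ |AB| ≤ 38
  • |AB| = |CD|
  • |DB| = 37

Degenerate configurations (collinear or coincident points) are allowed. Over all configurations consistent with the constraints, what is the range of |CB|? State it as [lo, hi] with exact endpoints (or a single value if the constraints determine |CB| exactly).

|AB| ∈ [33, 38]
|BD| ∈ {37}
|CD| ∈ [33, 38]
|AD| ∈ [0, 75]
|BC| ∈ [0, 75]
|AC| ∈ [0, 113]

|CB| ∈ [0, 75]  (≈ [0.0000, 75.0000])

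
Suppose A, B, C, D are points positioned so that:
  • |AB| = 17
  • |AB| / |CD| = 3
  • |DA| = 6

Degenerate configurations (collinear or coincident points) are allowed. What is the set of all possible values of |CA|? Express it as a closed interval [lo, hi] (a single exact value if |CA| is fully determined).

|CA| ∈ [1/3, 35/3]  (≈ [0.3333, 11.6667])

|AB| ∈ {17}
|AD| ∈ {6}
|CD| ∈ {17/3}
|BD| ∈ [11, 23]
|AC| ∈ [1/3, 35/3]
|BC| ∈ [16/3, 86/3]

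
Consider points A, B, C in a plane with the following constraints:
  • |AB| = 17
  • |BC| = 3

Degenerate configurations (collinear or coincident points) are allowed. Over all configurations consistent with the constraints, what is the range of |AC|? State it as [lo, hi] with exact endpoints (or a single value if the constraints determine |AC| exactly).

|AC| ∈ [14, 20]  (≈ [14.0000, 20.0000])

|AB| ∈ {17}
|BC| ∈ {3}
|AC| ∈ [14, 20]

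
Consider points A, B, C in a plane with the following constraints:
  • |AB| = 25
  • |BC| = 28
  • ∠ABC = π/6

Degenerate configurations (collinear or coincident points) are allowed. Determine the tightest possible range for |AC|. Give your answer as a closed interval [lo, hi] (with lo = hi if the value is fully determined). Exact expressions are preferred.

|AC| = √(1409 - 700·√(3))  (≈ 14.0201)

|AB| ∈ {25}
|BC| ∈ {28}
|AC| ∈ {√(1409 - 700·√(3))}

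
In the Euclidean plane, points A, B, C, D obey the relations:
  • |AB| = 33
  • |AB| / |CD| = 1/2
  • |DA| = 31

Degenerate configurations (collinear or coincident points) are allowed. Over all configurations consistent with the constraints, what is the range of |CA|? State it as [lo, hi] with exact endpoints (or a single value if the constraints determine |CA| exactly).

|CA| ∈ [35, 97]  (≈ [35.0000, 97.0000])

|AB| ∈ {33}
|AD| ∈ {31}
|CD| ∈ {66}
|BD| ∈ [2, 64]
|AC| ∈ [35, 97]
|BC| ∈ [2, 130]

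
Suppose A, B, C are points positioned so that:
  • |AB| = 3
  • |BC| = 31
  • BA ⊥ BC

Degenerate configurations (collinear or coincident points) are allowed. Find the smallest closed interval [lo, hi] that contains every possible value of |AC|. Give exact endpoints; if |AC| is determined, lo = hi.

|AC| = √(970)  (≈ 31.1448)

|AB| ∈ {3}
|BC| ∈ {31}
|AC| ∈ {√(970)}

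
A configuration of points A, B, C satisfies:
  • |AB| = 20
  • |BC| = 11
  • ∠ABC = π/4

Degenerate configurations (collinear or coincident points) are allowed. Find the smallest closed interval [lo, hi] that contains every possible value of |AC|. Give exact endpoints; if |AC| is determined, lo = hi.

|AC| = √(521 - 220·√(2))  (≈ 14.4870)

|AB| ∈ {20}
|BC| ∈ {11}
|AC| ∈ {√(521 - 220·√(2))}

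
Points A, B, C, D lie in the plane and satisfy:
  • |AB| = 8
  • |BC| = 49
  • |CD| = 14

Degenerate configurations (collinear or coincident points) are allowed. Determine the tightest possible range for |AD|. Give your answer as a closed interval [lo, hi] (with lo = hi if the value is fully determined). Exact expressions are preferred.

|AD| ∈ [27, 71]  (≈ [27.0000, 71.0000])

|AB| ∈ {8}
|BC| ∈ {49}
|CD| ∈ {14}
|AC| ∈ [41, 57]
|BD| ∈ [35, 63]
|AD| ∈ [27, 71]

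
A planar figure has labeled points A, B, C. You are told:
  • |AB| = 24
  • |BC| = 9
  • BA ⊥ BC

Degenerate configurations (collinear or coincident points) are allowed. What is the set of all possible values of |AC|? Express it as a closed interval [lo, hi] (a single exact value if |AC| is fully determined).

|AC| = 3·√(73)  (≈ 25.6320)

|AB| ∈ {24}
|BC| ∈ {9}
|AC| ∈ {3·√(73)}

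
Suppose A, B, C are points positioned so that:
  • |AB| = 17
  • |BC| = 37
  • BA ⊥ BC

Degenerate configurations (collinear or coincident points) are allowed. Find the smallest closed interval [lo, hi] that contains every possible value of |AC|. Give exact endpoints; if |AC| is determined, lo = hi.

|AC| = √(1658)  (≈ 40.7185)

|AB| ∈ {17}
|BC| ∈ {37}
|AC| ∈ {√(1658)}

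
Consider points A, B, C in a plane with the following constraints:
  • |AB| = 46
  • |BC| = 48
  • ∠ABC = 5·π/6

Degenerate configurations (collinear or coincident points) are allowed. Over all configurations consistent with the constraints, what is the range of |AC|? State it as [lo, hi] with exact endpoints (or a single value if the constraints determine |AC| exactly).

|AB| ∈ {46}
|BC| ∈ {48}
|AC| ∈ {2·√(552·√(3) + 1105)}

|AC| = 2·√(552·√(3) + 1105)  (≈ 90.7985)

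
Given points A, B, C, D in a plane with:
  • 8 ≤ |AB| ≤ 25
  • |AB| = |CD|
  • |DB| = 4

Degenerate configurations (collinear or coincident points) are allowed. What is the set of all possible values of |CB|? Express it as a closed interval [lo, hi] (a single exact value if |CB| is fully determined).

|CB| ∈ [4, 29]  (≈ [4.0000, 29.0000])

|AB| ∈ [8, 25]
|BD| ∈ {4}
|CD| ∈ [8, 25]
|AD| ∈ [4, 29]
|BC| ∈ [4, 29]
|AC| ∈ [0, 54]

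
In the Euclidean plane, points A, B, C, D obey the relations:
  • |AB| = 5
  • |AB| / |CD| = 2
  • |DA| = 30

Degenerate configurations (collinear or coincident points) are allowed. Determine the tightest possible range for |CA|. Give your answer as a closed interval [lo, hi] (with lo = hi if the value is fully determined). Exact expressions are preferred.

|CA| ∈ [55/2, 65/2]  (≈ [27.5000, 32.5000])

|AB| ∈ {5}
|AD| ∈ {30}
|CD| ∈ {5/2}
|BD| ∈ [25, 35]
|AC| ∈ [55/2, 65/2]
|BC| ∈ [45/2, 75/2]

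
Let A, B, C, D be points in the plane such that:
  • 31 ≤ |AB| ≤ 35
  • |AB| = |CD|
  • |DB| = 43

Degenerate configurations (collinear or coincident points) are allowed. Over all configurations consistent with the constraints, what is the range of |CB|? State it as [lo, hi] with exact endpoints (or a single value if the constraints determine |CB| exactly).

|AB| ∈ [31, 35]
|BD| ∈ {43}
|CD| ∈ [31, 35]
|AD| ∈ [8, 78]
|BC| ∈ [8, 78]
|AC| ∈ [0, 113]

|CB| ∈ [8, 78]  (≈ [8.0000, 78.0000])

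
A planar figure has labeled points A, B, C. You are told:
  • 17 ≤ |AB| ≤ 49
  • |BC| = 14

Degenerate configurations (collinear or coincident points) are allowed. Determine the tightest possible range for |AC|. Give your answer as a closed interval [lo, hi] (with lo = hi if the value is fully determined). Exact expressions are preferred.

|AC| ∈ [3, 63]  (≈ [3.0000, 63.0000])

|AB| ∈ [17, 49]
|BC| ∈ {14}
|AC| ∈ [3, 63]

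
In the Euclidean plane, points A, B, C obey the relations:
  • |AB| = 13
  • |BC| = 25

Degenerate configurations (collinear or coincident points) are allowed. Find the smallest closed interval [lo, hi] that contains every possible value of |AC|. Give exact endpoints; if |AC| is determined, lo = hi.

|AB| ∈ {13}
|BC| ∈ {25}
|AC| ∈ [12, 38]

|AC| ∈ [12, 38]  (≈ [12.0000, 38.0000])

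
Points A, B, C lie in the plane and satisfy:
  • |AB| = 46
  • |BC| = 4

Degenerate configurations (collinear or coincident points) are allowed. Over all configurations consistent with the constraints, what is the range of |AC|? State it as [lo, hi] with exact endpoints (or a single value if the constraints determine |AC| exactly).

|AC| ∈ [42, 50]  (≈ [42.0000, 50.0000])

|AB| ∈ {46}
|BC| ∈ {4}
|AC| ∈ [42, 50]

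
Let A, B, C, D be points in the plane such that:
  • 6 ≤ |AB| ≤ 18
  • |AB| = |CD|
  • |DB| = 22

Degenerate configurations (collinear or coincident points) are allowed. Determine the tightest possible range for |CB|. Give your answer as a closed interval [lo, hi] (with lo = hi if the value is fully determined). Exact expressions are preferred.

|AB| ∈ [6, 18]
|BD| ∈ {22}
|CD| ∈ [6, 18]
|AD| ∈ [4, 40]
|BC| ∈ [4, 40]
|AC| ∈ [0, 58]

|CB| ∈ [4, 40]  (≈ [4.0000, 40.0000])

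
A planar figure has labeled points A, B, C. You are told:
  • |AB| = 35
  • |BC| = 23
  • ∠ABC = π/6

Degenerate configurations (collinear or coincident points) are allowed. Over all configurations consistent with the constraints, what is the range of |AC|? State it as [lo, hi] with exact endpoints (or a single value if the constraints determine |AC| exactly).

|AB| ∈ {35}
|BC| ∈ {23}
|AC| ∈ {√(1754 - 805·√(3))}

|AC| = √(1754 - 805·√(3))  (≈ 18.9657)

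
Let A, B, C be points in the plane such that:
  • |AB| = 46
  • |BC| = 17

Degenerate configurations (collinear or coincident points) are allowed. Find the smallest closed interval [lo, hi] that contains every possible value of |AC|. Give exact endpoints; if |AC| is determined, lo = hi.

|AB| ∈ {46}
|BC| ∈ {17}
|AC| ∈ [29, 63]

|AC| ∈ [29, 63]  (≈ [29.0000, 63.0000])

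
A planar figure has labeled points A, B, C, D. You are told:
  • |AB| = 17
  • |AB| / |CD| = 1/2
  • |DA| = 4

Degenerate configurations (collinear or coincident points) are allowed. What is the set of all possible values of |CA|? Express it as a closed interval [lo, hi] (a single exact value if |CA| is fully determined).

|AB| ∈ {17}
|AD| ∈ {4}
|CD| ∈ {34}
|BD| ∈ [13, 21]
|AC| ∈ [30, 38]
|BC| ∈ [13, 55]

|CA| ∈ [30, 38]  (≈ [30.0000, 38.0000])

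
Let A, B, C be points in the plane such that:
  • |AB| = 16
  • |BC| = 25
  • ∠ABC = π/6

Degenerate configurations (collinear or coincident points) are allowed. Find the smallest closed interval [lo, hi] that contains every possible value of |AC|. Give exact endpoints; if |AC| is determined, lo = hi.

|AB| ∈ {16}
|BC| ∈ {25}
|AC| ∈ {√(881 - 400·√(3))}

|AC| = √(881 - 400·√(3))  (≈ 13.7179)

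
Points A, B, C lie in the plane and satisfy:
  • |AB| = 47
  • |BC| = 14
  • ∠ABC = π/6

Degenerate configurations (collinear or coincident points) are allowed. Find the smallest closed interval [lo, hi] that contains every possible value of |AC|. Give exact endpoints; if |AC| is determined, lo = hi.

|AC| = √(2405 - 658·√(3))  (≈ 35.5712)

|AB| ∈ {47}
|BC| ∈ {14}
|AC| ∈ {√(2405 - 658·√(3))}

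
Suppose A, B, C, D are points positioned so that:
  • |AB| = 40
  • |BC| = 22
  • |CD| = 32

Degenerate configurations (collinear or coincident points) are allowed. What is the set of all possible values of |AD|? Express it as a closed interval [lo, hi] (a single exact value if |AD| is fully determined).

|AB| ∈ {40}
|BC| ∈ {22}
|CD| ∈ {32}
|AC| ∈ [18, 62]
|BD| ∈ [10, 54]
|AD| ∈ [0, 94]

|AD| ∈ [0, 94]  (≈ [0.0000, 94.0000])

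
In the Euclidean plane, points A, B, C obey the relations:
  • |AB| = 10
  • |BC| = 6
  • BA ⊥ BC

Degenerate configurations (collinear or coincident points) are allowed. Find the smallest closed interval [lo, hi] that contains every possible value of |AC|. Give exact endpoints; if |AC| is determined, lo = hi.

|AB| ∈ {10}
|BC| ∈ {6}
|AC| ∈ {2·√(34)}

|AC| = 2·√(34)  (≈ 11.6619)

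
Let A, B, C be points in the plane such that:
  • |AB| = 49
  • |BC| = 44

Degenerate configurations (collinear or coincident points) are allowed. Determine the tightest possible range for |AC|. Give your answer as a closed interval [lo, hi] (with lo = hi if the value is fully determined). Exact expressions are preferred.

|AC| ∈ [5, 93]  (≈ [5.0000, 93.0000])

|AB| ∈ {49}
|BC| ∈ {44}
|AC| ∈ [5, 93]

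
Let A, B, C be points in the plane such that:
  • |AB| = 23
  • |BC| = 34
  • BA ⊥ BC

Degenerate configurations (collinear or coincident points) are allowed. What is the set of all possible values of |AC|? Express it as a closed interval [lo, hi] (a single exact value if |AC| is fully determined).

|AB| ∈ {23}
|BC| ∈ {34}
|AC| ∈ {√(1685)}

|AC| = √(1685)  (≈ 41.0488)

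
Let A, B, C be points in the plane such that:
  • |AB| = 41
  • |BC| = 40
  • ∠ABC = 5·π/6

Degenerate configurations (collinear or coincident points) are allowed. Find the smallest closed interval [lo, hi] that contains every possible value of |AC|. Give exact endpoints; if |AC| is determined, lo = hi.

|AC| = √(1640·√(3) + 3281)  (≈ 78.2404)

|AB| ∈ {41}
|BC| ∈ {40}
|AC| ∈ {√(1640·√(3) + 3281)}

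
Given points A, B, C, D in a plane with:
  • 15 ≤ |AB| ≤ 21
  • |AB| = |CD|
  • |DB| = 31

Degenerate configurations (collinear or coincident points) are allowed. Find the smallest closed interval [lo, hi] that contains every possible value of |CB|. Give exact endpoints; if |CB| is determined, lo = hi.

|AB| ∈ [15, 21]
|BD| ∈ {31}
|CD| ∈ [15, 21]
|AD| ∈ [10, 52]
|BC| ∈ [10, 52]
|AC| ∈ [0, 73]

|CB| ∈ [10, 52]  (≈ [10.0000, 52.0000])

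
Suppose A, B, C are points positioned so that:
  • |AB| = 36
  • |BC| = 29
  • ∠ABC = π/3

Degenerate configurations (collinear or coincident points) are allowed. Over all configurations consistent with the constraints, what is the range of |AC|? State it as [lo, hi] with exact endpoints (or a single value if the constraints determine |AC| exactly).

|AB| ∈ {36}
|BC| ∈ {29}
|AC| ∈ {√(1093)}

|AC| = √(1093)  (≈ 33.0606)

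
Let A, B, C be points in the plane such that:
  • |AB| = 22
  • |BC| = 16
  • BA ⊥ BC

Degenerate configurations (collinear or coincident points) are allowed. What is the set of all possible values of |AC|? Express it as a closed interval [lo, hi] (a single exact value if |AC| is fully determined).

|AC| = 2·√(185)  (≈ 27.2029)

|AB| ∈ {22}
|BC| ∈ {16}
|AC| ∈ {2·√(185)}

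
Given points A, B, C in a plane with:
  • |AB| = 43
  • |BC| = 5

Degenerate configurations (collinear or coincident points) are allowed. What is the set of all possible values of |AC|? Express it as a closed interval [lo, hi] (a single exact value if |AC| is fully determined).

|AC| ∈ [38, 48]  (≈ [38.0000, 48.0000])

|AB| ∈ {43}
|BC| ∈ {5}
|AC| ∈ [38, 48]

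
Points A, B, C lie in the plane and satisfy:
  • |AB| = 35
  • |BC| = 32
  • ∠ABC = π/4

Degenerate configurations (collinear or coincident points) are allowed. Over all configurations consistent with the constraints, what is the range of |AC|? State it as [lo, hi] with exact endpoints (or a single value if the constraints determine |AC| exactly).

|AC| = √(2249 - 1120·√(2))  (≈ 25.7892)

|AB| ∈ {35}
|BC| ∈ {32}
|AC| ∈ {√(2249 - 1120·√(2))}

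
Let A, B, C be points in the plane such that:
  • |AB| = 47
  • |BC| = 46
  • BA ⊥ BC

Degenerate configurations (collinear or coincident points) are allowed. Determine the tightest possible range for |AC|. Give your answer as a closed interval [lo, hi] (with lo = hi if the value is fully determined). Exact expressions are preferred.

|AB| ∈ {47}
|BC| ∈ {46}
|AC| ∈ {5·√(173)}

|AC| = 5·√(173)  (≈ 65.7647)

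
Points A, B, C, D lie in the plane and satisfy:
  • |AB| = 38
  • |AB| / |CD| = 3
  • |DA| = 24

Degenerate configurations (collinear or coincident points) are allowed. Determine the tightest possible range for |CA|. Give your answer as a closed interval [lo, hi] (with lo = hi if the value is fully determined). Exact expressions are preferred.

|AB| ∈ {38}
|AD| ∈ {24}
|CD| ∈ {38/3}
|BD| ∈ [14, 62]
|AC| ∈ [34/3, 110/3]
|BC| ∈ [4/3, 224/3]

|CA| ∈ [34/3, 110/3]  (≈ [11.3333, 36.6667])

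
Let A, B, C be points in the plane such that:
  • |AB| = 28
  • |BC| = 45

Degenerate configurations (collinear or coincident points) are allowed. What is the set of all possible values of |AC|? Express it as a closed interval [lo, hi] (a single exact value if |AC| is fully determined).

|AB| ∈ {28}
|BC| ∈ {45}
|AC| ∈ [17, 73]

|AC| ∈ [17, 73]  (≈ [17.0000, 73.0000])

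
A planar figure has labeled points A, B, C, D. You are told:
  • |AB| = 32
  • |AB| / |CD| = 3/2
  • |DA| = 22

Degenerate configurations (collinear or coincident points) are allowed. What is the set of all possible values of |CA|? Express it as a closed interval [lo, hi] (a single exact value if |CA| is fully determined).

|AB| ∈ {32}
|AD| ∈ {22}
|CD| ∈ {64/3}
|BD| ∈ [10, 54]
|AC| ∈ [2/3, 130/3]
|BC| ∈ [0, 226/3]

|CA| ∈ [2/3, 130/3]  (≈ [0.6667, 43.3333])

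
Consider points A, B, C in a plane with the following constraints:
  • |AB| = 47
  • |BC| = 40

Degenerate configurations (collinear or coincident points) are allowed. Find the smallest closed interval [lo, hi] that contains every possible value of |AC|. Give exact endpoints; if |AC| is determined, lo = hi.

|AB| ∈ {47}
|BC| ∈ {40}
|AC| ∈ [7, 87]

|AC| ∈ [7, 87]  (≈ [7.0000, 87.0000])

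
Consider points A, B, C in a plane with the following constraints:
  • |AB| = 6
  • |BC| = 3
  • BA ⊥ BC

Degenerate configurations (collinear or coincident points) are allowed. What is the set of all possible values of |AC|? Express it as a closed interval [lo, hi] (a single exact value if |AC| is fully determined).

|AB| ∈ {6}
|BC| ∈ {3}
|AC| ∈ {3·√(5)}

|AC| = 3·√(5)  (≈ 6.7082)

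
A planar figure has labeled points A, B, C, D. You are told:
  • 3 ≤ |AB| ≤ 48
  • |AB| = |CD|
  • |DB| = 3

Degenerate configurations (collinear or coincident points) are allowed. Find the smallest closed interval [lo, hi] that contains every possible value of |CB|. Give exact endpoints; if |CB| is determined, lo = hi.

|CB| ∈ [0, 51]  (≈ [0.0000, 51.0000])

|AB| ∈ [3, 48]
|BD| ∈ {3}
|CD| ∈ [3, 48]
|AD| ∈ [0, 51]
|BC| ∈ [0, 51]
|AC| ∈ [0, 99]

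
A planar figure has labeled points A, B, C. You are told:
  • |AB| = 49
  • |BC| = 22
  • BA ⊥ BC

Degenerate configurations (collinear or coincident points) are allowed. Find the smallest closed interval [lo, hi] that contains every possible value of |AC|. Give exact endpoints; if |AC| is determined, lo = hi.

|AB| ∈ {49}
|BC| ∈ {22}
|AC| ∈ {√(2885)}

|AC| = √(2885)  (≈ 53.7122)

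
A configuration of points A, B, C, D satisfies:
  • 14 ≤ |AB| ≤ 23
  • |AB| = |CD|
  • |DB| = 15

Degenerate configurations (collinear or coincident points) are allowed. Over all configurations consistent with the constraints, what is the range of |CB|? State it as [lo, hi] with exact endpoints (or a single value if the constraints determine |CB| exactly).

|CB| ∈ [0, 38]  (≈ [0.0000, 38.0000])

|AB| ∈ [14, 23]
|BD| ∈ {15}
|CD| ∈ [14, 23]
|AD| ∈ [0, 38]
|BC| ∈ [0, 38]
|AC| ∈ [0, 61]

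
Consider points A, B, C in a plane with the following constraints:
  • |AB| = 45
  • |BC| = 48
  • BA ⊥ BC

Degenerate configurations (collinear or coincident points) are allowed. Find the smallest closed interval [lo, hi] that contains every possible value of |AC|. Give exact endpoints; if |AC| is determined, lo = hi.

|AB| ∈ {45}
|BC| ∈ {48}
|AC| ∈ {3·√(481)}

|AC| = 3·√(481)  (≈ 65.7951)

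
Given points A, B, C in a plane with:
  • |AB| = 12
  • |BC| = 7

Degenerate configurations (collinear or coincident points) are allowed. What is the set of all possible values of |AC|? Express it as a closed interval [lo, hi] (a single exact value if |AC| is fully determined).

|AC| ∈ [5, 19]  (≈ [5.0000, 19.0000])

|AB| ∈ {12}
|BC| ∈ {7}
|AC| ∈ [5, 19]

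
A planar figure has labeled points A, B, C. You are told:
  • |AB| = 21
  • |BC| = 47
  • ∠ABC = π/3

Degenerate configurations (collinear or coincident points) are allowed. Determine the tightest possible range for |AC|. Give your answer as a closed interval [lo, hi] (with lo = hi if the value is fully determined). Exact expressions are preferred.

|AC| = √(1663)  (≈ 40.7799)

|AB| ∈ {21}
|BC| ∈ {47}
|AC| ∈ {√(1663)}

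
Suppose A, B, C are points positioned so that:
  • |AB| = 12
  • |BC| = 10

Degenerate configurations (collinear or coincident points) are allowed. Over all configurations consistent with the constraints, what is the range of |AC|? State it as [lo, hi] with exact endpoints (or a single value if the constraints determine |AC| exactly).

|AC| ∈ [2, 22]  (≈ [2.0000, 22.0000])

|AB| ∈ {12}
|BC| ∈ {10}
|AC| ∈ [2, 22]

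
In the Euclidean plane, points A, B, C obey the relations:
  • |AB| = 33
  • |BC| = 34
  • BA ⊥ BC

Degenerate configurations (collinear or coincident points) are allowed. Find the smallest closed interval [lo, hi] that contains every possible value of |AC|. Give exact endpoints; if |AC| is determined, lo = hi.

|AC| = √(2245)  (≈ 47.3814)

|AB| ∈ {33}
|BC| ∈ {34}
|AC| ∈ {√(2245)}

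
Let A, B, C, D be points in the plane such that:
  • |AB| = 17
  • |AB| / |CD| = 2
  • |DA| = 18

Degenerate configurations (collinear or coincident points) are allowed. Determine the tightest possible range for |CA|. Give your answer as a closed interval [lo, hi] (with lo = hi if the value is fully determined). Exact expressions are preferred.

|CA| ∈ [19/2, 53/2]  (≈ [9.5000, 26.5000])

|AB| ∈ {17}
|AD| ∈ {18}
|CD| ∈ {17/2}
|BD| ∈ [1, 35]
|AC| ∈ [19/2, 53/2]
|BC| ∈ [0, 87/2]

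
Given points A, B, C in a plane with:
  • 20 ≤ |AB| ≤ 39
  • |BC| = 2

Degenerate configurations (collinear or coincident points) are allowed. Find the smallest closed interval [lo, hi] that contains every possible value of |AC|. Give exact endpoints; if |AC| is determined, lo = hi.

|AB| ∈ [20, 39]
|BC| ∈ {2}
|AC| ∈ [18, 41]

|AC| ∈ [18, 41]  (≈ [18.0000, 41.0000])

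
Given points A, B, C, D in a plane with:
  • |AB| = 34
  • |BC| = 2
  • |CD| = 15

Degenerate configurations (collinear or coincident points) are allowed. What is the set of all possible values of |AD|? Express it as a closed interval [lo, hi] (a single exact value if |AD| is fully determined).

|AD| ∈ [17, 51]  (≈ [17.0000, 51.0000])

|AB| ∈ {34}
|BC| ∈ {2}
|CD| ∈ {15}
|AC| ∈ [32, 36]
|BD| ∈ [13, 17]
|AD| ∈ [17, 51]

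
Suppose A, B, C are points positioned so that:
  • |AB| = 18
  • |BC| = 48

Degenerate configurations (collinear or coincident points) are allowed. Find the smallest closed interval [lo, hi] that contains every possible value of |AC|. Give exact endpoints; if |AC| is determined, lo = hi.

|AC| ∈ [30, 66]  (≈ [30.0000, 66.0000])

|AB| ∈ {18}
|BC| ∈ {48}
|AC| ∈ [30, 66]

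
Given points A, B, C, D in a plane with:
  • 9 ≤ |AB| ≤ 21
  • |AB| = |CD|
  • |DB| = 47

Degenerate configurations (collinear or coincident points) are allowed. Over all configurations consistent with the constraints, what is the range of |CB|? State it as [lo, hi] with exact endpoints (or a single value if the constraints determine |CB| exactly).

|AB| ∈ [9, 21]
|BD| ∈ {47}
|CD| ∈ [9, 21]
|AD| ∈ [26, 68]
|BC| ∈ [26, 68]
|AC| ∈ [5, 89]

|CB| ∈ [26, 68]  (≈ [26.0000, 68.0000])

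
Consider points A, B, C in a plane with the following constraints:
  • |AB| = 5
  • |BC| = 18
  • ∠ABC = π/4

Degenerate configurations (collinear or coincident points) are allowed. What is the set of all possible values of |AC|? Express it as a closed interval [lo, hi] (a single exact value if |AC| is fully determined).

|AC| = √(349 - 90·√(2))  (≈ 14.8903)

|AB| ∈ {5}
|BC| ∈ {18}
|AC| ∈ {√(349 - 90·√(2))}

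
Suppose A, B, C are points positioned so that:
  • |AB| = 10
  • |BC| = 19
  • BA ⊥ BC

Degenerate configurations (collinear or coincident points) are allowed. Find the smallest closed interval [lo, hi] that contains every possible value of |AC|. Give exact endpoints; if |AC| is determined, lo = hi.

|AB| ∈ {10}
|BC| ∈ {19}
|AC| ∈ {√(461)}

|AC| = √(461)  (≈ 21.4709)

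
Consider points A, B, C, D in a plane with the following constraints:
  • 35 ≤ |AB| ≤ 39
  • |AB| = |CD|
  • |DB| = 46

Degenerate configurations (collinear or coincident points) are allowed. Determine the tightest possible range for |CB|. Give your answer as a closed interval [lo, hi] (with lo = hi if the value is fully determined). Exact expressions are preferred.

|CB| ∈ [7, 85]  (≈ [7.0000, 85.0000])

|AB| ∈ [35, 39]
|BD| ∈ {46}
|CD| ∈ [35, 39]
|AD| ∈ [7, 85]
|BC| ∈ [7, 85]
|AC| ∈ [0, 124]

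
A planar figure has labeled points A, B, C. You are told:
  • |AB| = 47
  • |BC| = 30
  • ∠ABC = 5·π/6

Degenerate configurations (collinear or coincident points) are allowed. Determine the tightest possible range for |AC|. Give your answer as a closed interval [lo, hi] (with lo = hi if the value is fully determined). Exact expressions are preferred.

|AB| ∈ {47}
|BC| ∈ {30}
|AC| ∈ {√(1410·√(3) + 3109)}

|AC| = √(1410·√(3) + 3109)  (≈ 74.5063)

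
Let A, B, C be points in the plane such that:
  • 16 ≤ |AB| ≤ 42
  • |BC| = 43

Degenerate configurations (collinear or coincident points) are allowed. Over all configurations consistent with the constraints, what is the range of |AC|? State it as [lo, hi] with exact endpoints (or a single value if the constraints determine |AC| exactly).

|AC| ∈ [1, 85]  (≈ [1.0000, 85.0000])

|AB| ∈ [16, 42]
|BC| ∈ {43}
|AC| ∈ [1, 85]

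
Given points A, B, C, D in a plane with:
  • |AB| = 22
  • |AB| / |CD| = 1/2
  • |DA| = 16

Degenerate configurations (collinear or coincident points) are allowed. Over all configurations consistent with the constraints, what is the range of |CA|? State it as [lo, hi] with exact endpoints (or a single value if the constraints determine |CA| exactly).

|CA| ∈ [28, 60]  (≈ [28.0000, 60.0000])

|AB| ∈ {22}
|AD| ∈ {16}
|CD| ∈ {44}
|BD| ∈ [6, 38]
|AC| ∈ [28, 60]
|BC| ∈ [6, 82]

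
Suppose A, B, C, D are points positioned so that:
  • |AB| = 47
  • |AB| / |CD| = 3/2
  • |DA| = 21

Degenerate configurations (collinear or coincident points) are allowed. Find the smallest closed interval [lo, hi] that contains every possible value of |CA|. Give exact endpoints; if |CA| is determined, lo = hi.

|AB| ∈ {47}
|AD| ∈ {21}
|CD| ∈ {94/3}
|BD| ∈ [26, 68]
|AC| ∈ [31/3, 157/3]
|BC| ∈ [0, 298/3]

|CA| ∈ [31/3, 157/3]  (≈ [10.3333, 52.3333])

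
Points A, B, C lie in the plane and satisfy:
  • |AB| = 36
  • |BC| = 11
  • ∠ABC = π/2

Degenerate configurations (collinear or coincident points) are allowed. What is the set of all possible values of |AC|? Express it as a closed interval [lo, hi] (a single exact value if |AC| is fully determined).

|AB| ∈ {36}
|BC| ∈ {11}
|AC| ∈ {√(1417)}

|AC| = √(1417)  (≈ 37.6431)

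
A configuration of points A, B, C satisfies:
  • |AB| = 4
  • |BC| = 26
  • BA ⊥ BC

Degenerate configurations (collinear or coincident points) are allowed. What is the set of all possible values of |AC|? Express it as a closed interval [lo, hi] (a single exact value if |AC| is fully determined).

|AC| = 2·√(173)  (≈ 26.3059)

|AB| ∈ {4}
|BC| ∈ {26}
|AC| ∈ {2·√(173)}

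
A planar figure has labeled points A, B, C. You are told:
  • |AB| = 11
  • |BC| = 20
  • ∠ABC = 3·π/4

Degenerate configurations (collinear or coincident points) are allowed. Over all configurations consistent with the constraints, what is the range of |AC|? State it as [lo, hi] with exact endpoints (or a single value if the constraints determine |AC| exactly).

|AC| = √(220·√(2) + 521)  (≈ 28.8466)

|AB| ∈ {11}
|BC| ∈ {20}
|AC| ∈ {√(220·√(2) + 521)}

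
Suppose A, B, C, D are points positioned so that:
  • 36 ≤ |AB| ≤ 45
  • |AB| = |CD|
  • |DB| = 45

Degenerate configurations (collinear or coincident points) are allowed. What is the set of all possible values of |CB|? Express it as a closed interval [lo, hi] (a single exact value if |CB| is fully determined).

|CB| ∈ [0, 90]  (≈ [0.0000, 90.0000])

|AB| ∈ [36, 45]
|BD| ∈ {45}
|CD| ∈ [36, 45]
|AD| ∈ [0, 90]
|BC| ∈ [0, 90]
|AC| ∈ [0, 135]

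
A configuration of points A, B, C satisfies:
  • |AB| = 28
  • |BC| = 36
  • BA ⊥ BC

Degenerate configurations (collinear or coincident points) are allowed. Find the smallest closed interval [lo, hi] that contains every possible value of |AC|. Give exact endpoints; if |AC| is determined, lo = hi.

|AB| ∈ {28}
|BC| ∈ {36}
|AC| ∈ {4·√(130)}

|AC| = 4·√(130)  (≈ 45.6070)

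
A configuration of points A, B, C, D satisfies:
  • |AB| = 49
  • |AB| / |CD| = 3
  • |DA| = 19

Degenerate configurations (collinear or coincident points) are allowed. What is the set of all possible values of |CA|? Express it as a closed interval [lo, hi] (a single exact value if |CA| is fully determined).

|AB| ∈ {49}
|AD| ∈ {19}
|CD| ∈ {49/3}
|BD| ∈ [30, 68]
|AC| ∈ [8/3, 106/3]
|BC| ∈ [41/3, 253/3]

|CA| ∈ [8/3, 106/3]  (≈ [2.6667, 35.3333])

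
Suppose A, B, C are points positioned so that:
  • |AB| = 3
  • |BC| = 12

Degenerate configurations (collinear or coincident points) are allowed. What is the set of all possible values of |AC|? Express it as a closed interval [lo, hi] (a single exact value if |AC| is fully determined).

|AB| ∈ {3}
|BC| ∈ {12}
|AC| ∈ [9, 15]

|AC| ∈ [9, 15]  (≈ [9.0000, 15.0000])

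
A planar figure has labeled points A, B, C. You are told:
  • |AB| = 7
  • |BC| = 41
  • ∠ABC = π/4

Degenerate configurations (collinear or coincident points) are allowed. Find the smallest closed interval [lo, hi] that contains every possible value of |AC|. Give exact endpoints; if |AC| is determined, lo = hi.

|AC| = √(1730 - 287·√(2))  (≈ 36.3885)

|AB| ∈ {7}
|BC| ∈ {41}
|AC| ∈ {√(1730 - 287·√(2))}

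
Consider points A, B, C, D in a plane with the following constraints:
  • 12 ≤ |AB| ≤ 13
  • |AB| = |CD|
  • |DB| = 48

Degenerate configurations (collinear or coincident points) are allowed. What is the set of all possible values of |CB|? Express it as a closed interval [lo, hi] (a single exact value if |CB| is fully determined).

|AB| ∈ [12, 13]
|BD| ∈ {48}
|CD| ∈ [12, 13]
|AD| ∈ [35, 61]
|BC| ∈ [35, 61]
|AC| ∈ [22, 74]

|CB| ∈ [35, 61]  (≈ [35.0000, 61.0000])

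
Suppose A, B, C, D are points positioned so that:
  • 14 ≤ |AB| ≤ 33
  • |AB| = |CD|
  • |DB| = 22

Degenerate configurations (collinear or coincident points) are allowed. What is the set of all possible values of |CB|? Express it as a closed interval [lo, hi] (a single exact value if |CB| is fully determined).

|AB| ∈ [14, 33]
|BD| ∈ {22}
|CD| ∈ [14, 33]
|AD| ∈ [0, 55]
|BC| ∈ [0, 55]
|AC| ∈ [0, 88]

|CB| ∈ [0, 55]  (≈ [0.0000, 55.0000])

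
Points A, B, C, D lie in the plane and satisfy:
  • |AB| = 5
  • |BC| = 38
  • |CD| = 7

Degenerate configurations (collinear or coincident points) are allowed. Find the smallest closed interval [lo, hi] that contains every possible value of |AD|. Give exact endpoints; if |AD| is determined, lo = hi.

|AD| ∈ [26, 50]  (≈ [26.0000, 50.0000])

|AB| ∈ {5}
|BC| ∈ {38}
|CD| ∈ {7}
|AC| ∈ [33, 43]
|BD| ∈ [31, 45]
|AD| ∈ [26, 50]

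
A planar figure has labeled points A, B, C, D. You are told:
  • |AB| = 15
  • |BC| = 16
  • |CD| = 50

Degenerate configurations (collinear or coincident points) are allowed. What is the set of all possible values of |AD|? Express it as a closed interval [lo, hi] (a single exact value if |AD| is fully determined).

|AB| ∈ {15}
|BC| ∈ {16}
|CD| ∈ {50}
|AC| ∈ [1, 31]
|BD| ∈ [34, 66]
|AD| ∈ [19, 81]

|AD| ∈ [19, 81]  (≈ [19.0000, 81.0000])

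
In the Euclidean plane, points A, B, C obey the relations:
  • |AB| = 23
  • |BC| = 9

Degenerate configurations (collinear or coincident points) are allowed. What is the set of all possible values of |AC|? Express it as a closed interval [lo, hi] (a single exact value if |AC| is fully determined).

|AC| ∈ [14, 32]  (≈ [14.0000, 32.0000])

|AB| ∈ {23}
|BC| ∈ {9}
|AC| ∈ [14, 32]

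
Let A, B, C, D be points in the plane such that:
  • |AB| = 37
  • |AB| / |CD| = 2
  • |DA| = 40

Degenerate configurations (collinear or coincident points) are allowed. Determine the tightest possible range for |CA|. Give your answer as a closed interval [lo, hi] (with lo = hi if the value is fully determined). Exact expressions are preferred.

|CA| ∈ [43/2, 117/2]  (≈ [21.5000, 58.5000])

|AB| ∈ {37}
|AD| ∈ {40}
|CD| ∈ {37/2}
|BD| ∈ [3, 77]
|AC| ∈ [43/2, 117/2]
|BC| ∈ [0, 191/2]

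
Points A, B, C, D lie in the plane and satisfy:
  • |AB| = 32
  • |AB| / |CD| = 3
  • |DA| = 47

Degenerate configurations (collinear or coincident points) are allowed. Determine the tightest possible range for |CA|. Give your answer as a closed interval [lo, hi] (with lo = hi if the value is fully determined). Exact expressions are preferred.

|AB| ∈ {32}
|AD| ∈ {47}
|CD| ∈ {32/3}
|BD| ∈ [15, 79]
|AC| ∈ [109/3, 173/3]
|BC| ∈ [13/3, 269/3]

|CA| ∈ [109/3, 173/3]  (≈ [36.3333, 57.6667])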